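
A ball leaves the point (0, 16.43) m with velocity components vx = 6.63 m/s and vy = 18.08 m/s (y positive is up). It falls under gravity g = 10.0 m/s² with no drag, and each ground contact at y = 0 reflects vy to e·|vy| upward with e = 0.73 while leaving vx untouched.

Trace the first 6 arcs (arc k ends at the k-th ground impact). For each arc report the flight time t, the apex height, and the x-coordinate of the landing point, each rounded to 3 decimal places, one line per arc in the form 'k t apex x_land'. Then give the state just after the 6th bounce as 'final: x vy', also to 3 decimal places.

1 4.368 32.774 28.961
2 3.738 17.465 53.744
3 2.729 9.307 71.836
4 1.992 4.960 85.042
5 1.454 2.643 94.683
6 1.062 1.409 101.721
final: 101.721 3.875

Arc 1: start y=16.430, vy=18.080 → t=4.368, apex=32.774, x_land=28.961, impact vy=-25.602
  bounce: vy ← 0.73·25.602 = 18.690
Arc 2: start y=0.000, vy=18.690 → t=3.738, apex=17.465, x_land=53.744, impact vy=-18.690
  bounce: vy ← 0.73·18.690 = 13.644
Arc 3: start y=0.000, vy=13.644 → t=2.729, apex=9.307, x_land=71.836, impact vy=-13.644
  bounce: vy ← 0.73·13.644 = 9.960
Arc 4: start y=0.000, vy=9.960 → t=1.992, apex=4.960, x_land=85.042, impact vy=-9.960
  bounce: vy ← 0.73·9.960 = 7.271
Arc 5: start y=0.000, vy=7.271 → t=1.454, apex=2.643, x_land=94.683, impact vy=-7.271
  bounce: vy ← 0.73·7.271 = 5.308
Arc 6: start y=0.000, vy=5.308 → t=1.062, apex=1.409, x_land=101.721, impact vy=-5.308
  bounce: vy ← 0.73·5.308 = 3.875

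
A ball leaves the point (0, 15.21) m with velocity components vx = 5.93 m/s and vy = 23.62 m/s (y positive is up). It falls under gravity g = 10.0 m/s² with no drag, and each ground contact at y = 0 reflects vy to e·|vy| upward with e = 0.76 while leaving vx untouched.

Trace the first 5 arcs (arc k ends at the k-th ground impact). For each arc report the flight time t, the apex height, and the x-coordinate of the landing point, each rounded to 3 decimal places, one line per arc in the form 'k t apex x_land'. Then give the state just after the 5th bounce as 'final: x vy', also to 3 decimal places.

Arc 1: start y=15.210, vy=23.620 → t=5.298, apex=43.105, x_land=31.418, impact vy=-29.362
  bounce: vy ← 0.76·29.362 = 22.315
Arc 2: start y=0.000, vy=22.315 → t=4.463, apex=24.898, x_land=57.883, impact vy=-22.315
  bounce: vy ← 0.76·22.315 = 16.959
Arc 3: start y=0.000, vy=16.959 → t=3.392, apex=14.381, x_land=77.997, impact vy=-16.959
  bounce: vy ← 0.76·16.959 = 12.889
Arc 4: start y=0.000, vy=12.889 → t=2.578, apex=8.306, x_land=93.284, impact vy=-12.889
  bounce: vy ← 0.76·12.889 = 9.796
Arc 5: start y=0.000, vy=9.796 → t=1.959, apex=4.798, x_land=104.901, impact vy=-9.796
  bounce: vy ← 0.76·9.796 = 7.445

1 5.298 43.105 31.418
2 4.463 24.898 57.883
3 3.392 14.381 77.997
4 2.578 8.306 93.284
5 1.959 4.798 104.901
final: 104.901 7.445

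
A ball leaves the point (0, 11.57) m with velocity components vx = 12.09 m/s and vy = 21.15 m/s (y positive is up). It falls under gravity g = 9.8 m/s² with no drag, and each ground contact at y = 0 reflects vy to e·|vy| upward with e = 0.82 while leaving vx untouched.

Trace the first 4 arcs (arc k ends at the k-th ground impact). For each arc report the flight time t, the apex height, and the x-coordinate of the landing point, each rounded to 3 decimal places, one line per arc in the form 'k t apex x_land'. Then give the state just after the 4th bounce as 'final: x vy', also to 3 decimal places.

Arc 1: start y=11.570, vy=21.150 → t=4.807, apex=34.393, x_land=58.122, impact vy=-25.963
  bounce: vy ← 0.82·25.963 = 21.290
Arc 2: start y=0.000, vy=21.290 → t=4.345, apex=23.126, x_land=110.652, impact vy=-21.290
  bounce: vy ← 0.82·21.290 = 17.458
Arc 3: start y=0.000, vy=17.458 → t=3.563, apex=15.550, x_land=153.726, impact vy=-17.458
  bounce: vy ← 0.82·17.458 = 14.315
Arc 4: start y=0.000, vy=14.315 → t=2.921, apex=10.456, x_land=189.047, impact vy=-14.315
  bounce: vy ← 0.82·14.315 = 11.739

1 4.807 34.393 58.122
2 4.345 23.126 110.652
3 3.563 15.550 153.726
4 2.921 10.456 189.047
final: 189.047 11.739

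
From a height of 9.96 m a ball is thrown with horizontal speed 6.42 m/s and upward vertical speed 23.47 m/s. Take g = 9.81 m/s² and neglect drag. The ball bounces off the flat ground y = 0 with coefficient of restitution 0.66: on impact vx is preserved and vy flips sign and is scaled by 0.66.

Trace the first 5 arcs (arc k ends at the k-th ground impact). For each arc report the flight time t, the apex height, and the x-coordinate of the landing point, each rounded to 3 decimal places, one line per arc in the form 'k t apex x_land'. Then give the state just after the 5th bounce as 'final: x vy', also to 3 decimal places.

Arc 1: start y=9.960, vy=23.470 → t=5.177, apex=38.035, x_land=33.237, impact vy=-27.318
  bounce: vy ← 0.66·27.318 = 18.030
Arc 2: start y=0.000, vy=18.030 → t=3.676, apex=16.568, x_land=56.836, impact vy=-18.030
  bounce: vy ← 0.66·18.030 = 11.900
Arc 3: start y=0.000, vy=11.900 → t=2.426, apex=7.217, x_land=72.411, impact vy=-11.900
  bounce: vy ← 0.66·11.900 = 7.854
Arc 4: start y=0.000, vy=7.854 → t=1.601, apex=3.144, x_land=82.690, impact vy=-7.854
  bounce: vy ← 0.66·7.854 = 5.183
Arc 5: start y=0.000, vy=5.183 → t=1.057, apex=1.369, x_land=89.475, impact vy=-5.183
  bounce: vy ← 0.66·5.183 = 3.421

1 5.177 38.035 33.237
2 3.676 16.568 56.836
3 2.426 7.217 72.411
4 1.601 3.144 82.690
5 1.057 1.369 89.475
final: 89.475 3.421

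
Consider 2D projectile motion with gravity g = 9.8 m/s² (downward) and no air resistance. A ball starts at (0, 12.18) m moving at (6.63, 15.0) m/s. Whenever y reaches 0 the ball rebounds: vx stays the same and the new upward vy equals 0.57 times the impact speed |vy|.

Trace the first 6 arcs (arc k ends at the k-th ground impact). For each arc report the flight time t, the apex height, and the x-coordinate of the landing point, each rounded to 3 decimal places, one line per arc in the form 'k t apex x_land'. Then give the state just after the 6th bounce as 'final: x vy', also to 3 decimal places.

Arc 1: start y=12.180, vy=15.000 → t=3.728, apex=23.660, x_land=24.717, impact vy=-21.534
  bounce: vy ← 0.57·21.534 = 12.275
Arc 2: start y=0.000, vy=12.275 → t=2.505, apex=7.687, x_land=41.325, impact vy=-12.275
  bounce: vy ← 0.57·12.275 = 6.997
Arc 3: start y=0.000, vy=6.997 → t=1.428, apex=2.498, x_land=50.792, impact vy=-6.997
  bounce: vy ← 0.57·6.997 = 3.988
Arc 4: start y=0.000, vy=3.988 → t=0.814, apex=0.811, x_land=56.188, impact vy=-3.988
  bounce: vy ← 0.57·3.988 = 2.273
Arc 5: start y=0.000, vy=2.273 → t=0.464, apex=0.264, x_land=59.263, impact vy=-2.273
  bounce: vy ← 0.57·2.273 = 1.296
Arc 6: start y=0.000, vy=1.296 → t=0.264, apex=0.086, x_land=61.016, impact vy=-1.296
  bounce: vy ← 0.57·1.296 = 0.739

1 3.728 23.660 24.717
2 2.505 7.687 41.325
3 1.428 2.498 50.792
4 0.814 0.811 56.188
5 0.464 0.264 59.263
6 0.264 0.086 61.016
final: 61.016 0.739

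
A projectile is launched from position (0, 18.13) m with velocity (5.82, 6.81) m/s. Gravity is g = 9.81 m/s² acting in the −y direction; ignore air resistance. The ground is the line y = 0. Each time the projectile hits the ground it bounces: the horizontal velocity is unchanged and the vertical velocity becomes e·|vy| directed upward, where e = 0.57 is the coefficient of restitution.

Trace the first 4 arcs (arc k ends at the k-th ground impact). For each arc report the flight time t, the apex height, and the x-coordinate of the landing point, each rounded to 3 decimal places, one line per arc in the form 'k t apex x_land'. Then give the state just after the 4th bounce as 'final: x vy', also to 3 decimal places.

Arc 1: start y=18.130, vy=6.810 → t=2.738, apex=20.494, x_land=15.937, impact vy=-20.052
  bounce: vy ← 0.57·20.052 = 11.430
Arc 2: start y=0.000, vy=11.430 → t=2.330, apex=6.658, x_land=29.498, impact vy=-11.430
  bounce: vy ← 0.57·11.430 = 6.515
Arc 3: start y=0.000, vy=6.515 → t=1.328, apex=2.163, x_land=37.229, impact vy=-6.515
  bounce: vy ← 0.57·6.515 = 3.714
Arc 4: start y=0.000, vy=3.714 → t=0.757, apex=0.703, x_land=41.635, impact vy=-3.714
  bounce: vy ← 0.57·3.714 = 2.117

1 2.738 20.494 15.937
2 2.330 6.658 29.498
3 1.328 2.163 37.229
4 0.757 0.703 41.635
final: 41.635 2.117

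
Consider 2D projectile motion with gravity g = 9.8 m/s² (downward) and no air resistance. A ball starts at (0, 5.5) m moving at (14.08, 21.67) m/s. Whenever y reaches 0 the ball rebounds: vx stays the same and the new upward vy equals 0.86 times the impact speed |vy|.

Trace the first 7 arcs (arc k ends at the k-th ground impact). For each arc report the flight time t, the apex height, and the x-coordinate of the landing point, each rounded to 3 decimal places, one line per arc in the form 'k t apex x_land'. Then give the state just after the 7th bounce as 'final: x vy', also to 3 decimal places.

1 4.663 29.459 65.657
2 4.217 21.788 125.037
3 3.627 16.114 176.104
4 3.119 11.918 220.021
5 2.682 8.815 257.790
6 2.307 6.519 290.271
7 1.984 4.822 318.205
final: 318.205 8.360

Arc 1: start y=5.500, vy=21.670 → t=4.663, apex=29.459, x_land=65.657, impact vy=-24.029
  bounce: vy ← 0.86·24.029 = 20.665
Arc 2: start y=0.000, vy=20.665 → t=4.217, apex=21.788, x_land=125.037, impact vy=-20.665
  bounce: vy ← 0.86·20.665 = 17.772
Arc 3: start y=0.000, vy=17.772 → t=3.627, apex=16.114, x_land=176.104, impact vy=-17.772
  bounce: vy ← 0.86·17.772 = 15.284
Arc 4: start y=0.000, vy=15.284 → t=3.119, apex=11.918, x_land=220.021, impact vy=-15.284
  bounce: vy ← 0.86·15.284 = 13.144
Arc 5: start y=0.000, vy=13.144 → t=2.682, apex=8.815, x_land=257.790, impact vy=-13.144
  bounce: vy ← 0.86·13.144 = 11.304
Arc 6: start y=0.000, vy=11.304 → t=2.307, apex=6.519, x_land=290.271, impact vy=-11.304
  bounce: vy ← 0.86·11.304 = 9.721
Arc 7: start y=0.000, vy=9.721 → t=1.984, apex=4.822, x_land=318.205, impact vy=-9.721
  bounce: vy ← 0.86·9.721 = 8.360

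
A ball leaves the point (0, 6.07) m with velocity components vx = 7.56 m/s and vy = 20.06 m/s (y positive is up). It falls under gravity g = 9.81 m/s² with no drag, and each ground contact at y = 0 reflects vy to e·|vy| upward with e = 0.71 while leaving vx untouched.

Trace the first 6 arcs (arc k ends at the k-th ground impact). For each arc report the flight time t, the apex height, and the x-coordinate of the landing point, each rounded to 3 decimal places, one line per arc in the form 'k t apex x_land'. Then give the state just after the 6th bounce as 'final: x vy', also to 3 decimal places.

Arc 1: start y=6.070, vy=20.060 → t=4.373, apex=26.580, x_land=33.058, impact vy=-22.836
  bounce: vy ← 0.71·22.836 = 16.214
Arc 2: start y=0.000, vy=16.214 → t=3.306, apex=13.399, x_land=58.048, impact vy=-16.214
  bounce: vy ← 0.71·16.214 = 11.512
Arc 3: start y=0.000, vy=11.512 → t=2.347, apex=6.754, x_land=75.791, impact vy=-11.512
  bounce: vy ← 0.71·11.512 = 8.173
Arc 4: start y=0.000, vy=8.173 → t=1.666, apex=3.405, x_land=88.388, impact vy=-8.173
  bounce: vy ← 0.71·8.173 = 5.803
Arc 5: start y=0.000, vy=5.803 → t=1.183, apex=1.716, x_land=97.332, impact vy=-5.803
  bounce: vy ← 0.71·5.803 = 4.120
Arc 6: start y=0.000, vy=4.120 → t=0.840, apex=0.865, x_land=103.683, impact vy=-4.120
  bounce: vy ← 0.71·4.120 = 2.925

1 4.373 26.580 33.058
2 3.306 13.399 58.048
3 2.347 6.754 75.791
4 1.666 3.405 88.388
5 1.183 1.716 97.332
6 0.840 0.865 103.683
final: 103.683 2.925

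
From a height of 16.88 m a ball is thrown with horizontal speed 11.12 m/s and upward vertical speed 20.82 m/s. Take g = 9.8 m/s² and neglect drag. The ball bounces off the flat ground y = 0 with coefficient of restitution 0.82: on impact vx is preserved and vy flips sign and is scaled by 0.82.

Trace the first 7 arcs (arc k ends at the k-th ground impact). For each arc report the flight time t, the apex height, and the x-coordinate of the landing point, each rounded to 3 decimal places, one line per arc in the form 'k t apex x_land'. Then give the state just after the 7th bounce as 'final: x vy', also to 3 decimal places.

1 4.946 38.996 54.994
2 4.627 26.221 106.441
3 3.794 17.631 148.628
4 3.111 11.855 183.221
5 2.551 7.971 211.587
6 2.092 5.360 234.848
7 1.715 3.604 253.921
final: 253.921 6.892

Arc 1: start y=16.880, vy=20.820 → t=4.946, apex=38.996, x_land=54.994, impact vy=-27.646
  bounce: vy ← 0.82·27.646 = 22.670
Arc 2: start y=0.000, vy=22.670 → t=4.627, apex=26.221, x_land=106.441, impact vy=-22.670
  bounce: vy ← 0.82·22.670 = 18.589
Arc 3: start y=0.000, vy=18.589 → t=3.794, apex=17.631, x_land=148.628, impact vy=-18.589
  bounce: vy ← 0.82·18.589 = 15.243
Arc 4: start y=0.000, vy=15.243 → t=3.111, apex=11.855, x_land=183.221, impact vy=-15.243
  bounce: vy ← 0.82·15.243 = 12.500
Arc 5: start y=0.000, vy=12.500 → t=2.551, apex=7.971, x_land=211.587, impact vy=-12.500
  bounce: vy ← 0.82·12.500 = 10.250
Arc 6: start y=0.000, vy=10.250 → t=2.092, apex=5.360, x_land=234.848, impact vy=-10.250
  bounce: vy ← 0.82·10.250 = 8.405
Arc 7: start y=0.000, vy=8.405 → t=1.715, apex=3.604, x_land=253.921, impact vy=-8.405
  bounce: vy ← 0.82·8.405 = 6.892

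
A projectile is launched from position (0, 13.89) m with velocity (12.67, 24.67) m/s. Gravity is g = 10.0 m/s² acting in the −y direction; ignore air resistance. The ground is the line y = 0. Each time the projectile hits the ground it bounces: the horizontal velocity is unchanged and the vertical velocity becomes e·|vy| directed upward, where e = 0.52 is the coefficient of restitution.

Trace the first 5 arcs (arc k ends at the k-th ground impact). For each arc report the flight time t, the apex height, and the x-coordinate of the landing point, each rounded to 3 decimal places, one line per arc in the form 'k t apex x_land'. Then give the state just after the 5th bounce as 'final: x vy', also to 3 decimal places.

1 5.444 44.320 68.979
2 3.096 11.984 108.210
3 1.610 3.241 128.610
4 0.837 0.876 139.218
5 0.435 0.237 144.734
final: 144.734 1.132

Arc 1: start y=13.890, vy=24.670 → t=5.444, apex=44.320, x_land=68.979, impact vy=-29.773
  bounce: vy ← 0.52·29.773 = 15.482
Arc 2: start y=0.000, vy=15.482 → t=3.096, apex=11.984, x_land=108.210, impact vy=-15.482
  bounce: vy ← 0.52·15.482 = 8.051
Arc 3: start y=0.000, vy=8.051 → t=1.610, apex=3.241, x_land=128.610, impact vy=-8.051
  bounce: vy ← 0.52·8.051 = 4.186
Arc 4: start y=0.000, vy=4.186 → t=0.837, apex=0.876, x_land=139.218, impact vy=-4.186
  bounce: vy ← 0.52·4.186 = 2.177
Arc 5: start y=0.000, vy=2.177 → t=0.435, apex=0.237, x_land=144.734, impact vy=-2.177
  bounce: vy ← 0.52·2.177 = 1.132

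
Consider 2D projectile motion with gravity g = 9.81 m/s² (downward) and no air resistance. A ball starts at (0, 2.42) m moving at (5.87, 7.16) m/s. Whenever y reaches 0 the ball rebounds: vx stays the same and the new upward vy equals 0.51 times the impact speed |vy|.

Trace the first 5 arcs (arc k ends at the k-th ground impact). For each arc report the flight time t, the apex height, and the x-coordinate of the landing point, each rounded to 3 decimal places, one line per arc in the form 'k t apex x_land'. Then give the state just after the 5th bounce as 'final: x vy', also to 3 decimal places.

1 1.743 5.033 10.230
2 1.033 1.309 16.295
3 0.527 0.340 19.388
4 0.269 0.089 20.966
5 0.137 0.023 21.771
final: 21.771 0.343

Arc 1: start y=2.420, vy=7.160 → t=1.743, apex=5.033, x_land=10.230, impact vy=-9.937
  bounce: vy ← 0.51·9.937 = 5.068
Arc 2: start y=0.000, vy=5.068 → t=1.033, apex=1.309, x_land=16.295, impact vy=-5.068
  bounce: vy ← 0.51·5.068 = 2.585
Arc 3: start y=0.000, vy=2.585 → t=0.527, apex=0.340, x_land=19.388, impact vy=-2.585
  bounce: vy ← 0.51·2.585 = 1.318
Arc 4: start y=0.000, vy=1.318 → t=0.269, apex=0.089, x_land=20.966, impact vy=-1.318
  bounce: vy ← 0.51·1.318 = 0.672
Arc 5: start y=0.000, vy=0.672 → t=0.137, apex=0.023, x_land=21.771, impact vy=-0.672
  bounce: vy ← 0.51·0.672 = 0.343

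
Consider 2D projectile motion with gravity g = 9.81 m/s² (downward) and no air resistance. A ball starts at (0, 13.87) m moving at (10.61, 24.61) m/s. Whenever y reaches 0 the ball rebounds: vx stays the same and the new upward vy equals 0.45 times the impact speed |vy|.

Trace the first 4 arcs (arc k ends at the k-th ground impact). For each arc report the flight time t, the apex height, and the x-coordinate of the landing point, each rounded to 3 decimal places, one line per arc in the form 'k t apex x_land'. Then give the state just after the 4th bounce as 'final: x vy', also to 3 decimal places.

Arc 1: start y=13.870, vy=24.610 → t=5.529, apex=44.739, x_land=58.660, impact vy=-29.627
  bounce: vy ← 0.45·29.627 = 13.332
Arc 2: start y=0.000, vy=13.332 → t=2.718, apex=9.060, x_land=87.500, impact vy=-13.332
  bounce: vy ← 0.45·13.332 = 6.000
Arc 3: start y=0.000, vy=6.000 → t=1.223, apex=1.835, x_land=100.477, impact vy=-6.000
  bounce: vy ← 0.45·6.000 = 2.700
Arc 4: start y=0.000, vy=2.700 → t=0.550, apex=0.372, x_land=106.317, impact vy=-2.700
  bounce: vy ← 0.45·2.700 = 1.215

1 5.529 44.739 58.660
2 2.718 9.060 87.500
3 1.223 1.835 100.477
4 0.550 0.372 106.317
final: 106.317 1.215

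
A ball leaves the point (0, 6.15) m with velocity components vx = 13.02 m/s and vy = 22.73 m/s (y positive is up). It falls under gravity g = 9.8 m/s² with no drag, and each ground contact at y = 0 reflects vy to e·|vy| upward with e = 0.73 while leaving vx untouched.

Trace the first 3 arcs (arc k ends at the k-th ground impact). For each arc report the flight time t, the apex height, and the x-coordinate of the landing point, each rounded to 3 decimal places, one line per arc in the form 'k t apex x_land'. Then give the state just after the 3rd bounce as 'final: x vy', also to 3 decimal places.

1 4.895 32.510 63.735
2 3.761 17.324 112.699
3 2.745 9.232 148.442
final: 148.442 9.820

Arc 1: start y=6.150, vy=22.730 → t=4.895, apex=32.510, x_land=63.735, impact vy=-25.243
  bounce: vy ← 0.73·25.243 = 18.427
Arc 2: start y=0.000, vy=18.427 → t=3.761, apex=17.324, x_land=112.699, impact vy=-18.427
  bounce: vy ← 0.73·18.427 = 13.452
Arc 3: start y=0.000, vy=13.452 → t=2.745, apex=9.232, x_land=148.442, impact vy=-13.452
  bounce: vy ← 0.73·13.452 = 9.820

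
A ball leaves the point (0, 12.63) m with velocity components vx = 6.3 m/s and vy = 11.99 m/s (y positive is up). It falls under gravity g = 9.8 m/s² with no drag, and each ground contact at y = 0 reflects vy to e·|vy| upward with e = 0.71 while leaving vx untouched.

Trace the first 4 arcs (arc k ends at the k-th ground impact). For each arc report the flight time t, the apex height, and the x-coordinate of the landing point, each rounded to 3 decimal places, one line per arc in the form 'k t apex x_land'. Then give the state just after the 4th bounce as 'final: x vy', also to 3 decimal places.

1 3.242 19.965 20.425
2 2.866 10.064 38.482
3 2.035 5.073 51.303
4 1.445 2.557 60.406
final: 60.406 5.027

Arc 1: start y=12.630, vy=11.990 → t=3.242, apex=19.965, x_land=20.425, impact vy=-19.782
  bounce: vy ← 0.71·19.782 = 14.045
Arc 2: start y=0.000, vy=14.045 → t=2.866, apex=10.064, x_land=38.482, impact vy=-14.045
  bounce: vy ← 0.71·14.045 = 9.972
Arc 3: start y=0.000, vy=9.972 → t=2.035, apex=5.073, x_land=51.303, impact vy=-9.972
  bounce: vy ← 0.71·9.972 = 7.080
Arc 4: start y=0.000, vy=7.080 → t=1.445, apex=2.557, x_land=60.406, impact vy=-7.080
  bounce: vy ← 0.71·7.080 = 5.027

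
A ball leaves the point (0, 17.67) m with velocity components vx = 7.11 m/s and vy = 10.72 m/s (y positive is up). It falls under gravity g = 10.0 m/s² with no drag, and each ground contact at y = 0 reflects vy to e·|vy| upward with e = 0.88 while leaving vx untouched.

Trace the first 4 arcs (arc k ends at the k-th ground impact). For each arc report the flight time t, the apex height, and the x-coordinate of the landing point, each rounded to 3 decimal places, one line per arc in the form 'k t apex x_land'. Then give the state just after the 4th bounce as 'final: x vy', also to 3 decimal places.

Arc 1: start y=17.670, vy=10.720 → t=3.236, apex=23.416, x_land=23.008, impact vy=-21.641
  bounce: vy ← 0.88·21.641 = 19.044
Arc 2: start y=0.000, vy=19.044 → t=3.809, apex=18.133, x_land=50.089, impact vy=-19.044
  bounce: vy ← 0.88·19.044 = 16.759
Arc 3: start y=0.000, vy=16.759 → t=3.352, apex=14.042, x_land=73.919, impact vy=-16.759
  bounce: vy ← 0.88·16.759 = 14.748
Arc 4: start y=0.000, vy=14.748 → t=2.950, apex=10.874, x_land=94.890, impact vy=-14.748
  bounce: vy ← 0.88·14.748 = 12.978

1 3.236 23.416 23.008
2 3.809 18.133 50.089
3 3.352 14.042 73.919
4 2.950 10.874 94.890
final: 94.890 12.978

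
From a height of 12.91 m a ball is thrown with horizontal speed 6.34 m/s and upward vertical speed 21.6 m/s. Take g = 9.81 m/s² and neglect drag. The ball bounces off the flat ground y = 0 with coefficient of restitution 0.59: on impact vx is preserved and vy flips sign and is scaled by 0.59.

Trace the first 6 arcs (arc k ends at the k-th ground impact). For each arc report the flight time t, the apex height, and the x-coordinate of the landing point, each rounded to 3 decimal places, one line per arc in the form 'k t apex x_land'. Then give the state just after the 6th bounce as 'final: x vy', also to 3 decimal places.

Arc 1: start y=12.910, vy=21.600 → t=4.937, apex=36.690, x_land=31.299, impact vy=-26.830
  bounce: vy ← 0.59·26.830 = 15.830
Arc 2: start y=0.000, vy=15.830 → t=3.227, apex=12.772, x_land=51.760, impact vy=-15.830
  bounce: vy ← 0.59·15.830 = 9.340
Arc 3: start y=0.000, vy=9.340 → t=1.904, apex=4.446, x_land=63.832, impact vy=-9.340
  bounce: vy ← 0.59·9.340 = 5.510
Arc 4: start y=0.000, vy=5.510 → t=1.123, apex=1.548, x_land=70.955, impact vy=-5.510
  bounce: vy ← 0.59·5.510 = 3.251
Arc 5: start y=0.000, vy=3.251 → t=0.663, apex=0.539, x_land=75.157, impact vy=-3.251
  bounce: vy ← 0.59·3.251 = 1.918
Arc 6: start y=0.000, vy=1.918 → t=0.391, apex=0.188, x_land=77.636, impact vy=-1.918
  bounce: vy ← 0.59·1.918 = 1.132

1 4.937 36.690 31.299
2 3.227 12.772 51.760
3 1.904 4.446 63.832
4 1.123 1.548 70.955
5 0.663 0.539 75.157
6 0.391 0.188 77.636
final: 77.636 1.132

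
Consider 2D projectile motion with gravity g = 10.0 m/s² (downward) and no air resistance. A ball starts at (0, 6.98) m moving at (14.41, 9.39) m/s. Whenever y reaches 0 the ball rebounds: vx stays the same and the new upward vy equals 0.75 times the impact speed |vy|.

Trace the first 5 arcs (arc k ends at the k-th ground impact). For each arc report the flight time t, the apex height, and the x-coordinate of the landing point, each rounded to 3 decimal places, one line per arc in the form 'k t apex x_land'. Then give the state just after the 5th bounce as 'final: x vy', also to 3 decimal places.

1 2.448 11.389 35.279
2 2.264 6.406 67.900
3 1.698 3.603 92.367
4 1.273 2.027 110.716
5 0.955 1.140 124.478
final: 124.478 3.581

Arc 1: start y=6.980, vy=9.390 → t=2.448, apex=11.389, x_land=35.279, impact vy=-15.092
  bounce: vy ← 0.75·15.092 = 11.319
Arc 2: start y=0.000, vy=11.319 → t=2.264, apex=6.406, x_land=67.900, impact vy=-11.319
  bounce: vy ← 0.75·11.319 = 8.489
Arc 3: start y=0.000, vy=8.489 → t=1.698, apex=3.603, x_land=92.367, impact vy=-8.489
  bounce: vy ← 0.75·8.489 = 6.367
Arc 4: start y=0.000, vy=6.367 → t=1.273, apex=2.027, x_land=110.716, impact vy=-6.367
  bounce: vy ← 0.75·6.367 = 4.775
Arc 5: start y=0.000, vy=4.775 → t=0.955, apex=1.140, x_land=124.478, impact vy=-4.775
  bounce: vy ← 0.75·4.775 = 3.581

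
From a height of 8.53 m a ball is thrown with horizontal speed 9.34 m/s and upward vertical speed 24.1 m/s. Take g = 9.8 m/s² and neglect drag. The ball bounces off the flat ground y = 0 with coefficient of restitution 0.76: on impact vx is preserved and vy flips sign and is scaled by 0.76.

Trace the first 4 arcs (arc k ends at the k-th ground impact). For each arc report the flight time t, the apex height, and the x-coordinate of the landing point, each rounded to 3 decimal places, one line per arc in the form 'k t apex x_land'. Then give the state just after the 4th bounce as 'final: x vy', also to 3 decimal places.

1 5.250 38.163 49.035
2 4.242 22.043 88.655
3 3.224 12.732 118.766
4 2.450 7.354 141.650
final: 141.650 9.124

Arc 1: start y=8.530, vy=24.100 → t=5.250, apex=38.163, x_land=49.035, impact vy=-27.350
  bounce: vy ← 0.76·27.350 = 20.786
Arc 2: start y=0.000, vy=20.786 → t=4.242, apex=22.043, x_land=88.655, impact vy=-20.786
  bounce: vy ← 0.76·20.786 = 15.797
Arc 3: start y=0.000, vy=15.797 → t=3.224, apex=12.732, x_land=118.766, impact vy=-15.797
  bounce: vy ← 0.76·15.797 = 12.006
Arc 4: start y=0.000, vy=12.006 → t=2.450, apex=7.354, x_land=141.650, impact vy=-12.006
  bounce: vy ← 0.76·12.006 = 9.124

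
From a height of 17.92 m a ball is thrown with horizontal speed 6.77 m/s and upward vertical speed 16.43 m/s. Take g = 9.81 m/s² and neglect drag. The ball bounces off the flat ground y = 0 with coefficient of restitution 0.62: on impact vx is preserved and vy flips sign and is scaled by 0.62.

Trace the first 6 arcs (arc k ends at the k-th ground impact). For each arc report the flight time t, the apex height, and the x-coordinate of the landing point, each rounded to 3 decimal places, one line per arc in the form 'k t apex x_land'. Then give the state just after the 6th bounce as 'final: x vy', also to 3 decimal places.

Arc 1: start y=17.920, vy=16.430 → t=4.216, apex=31.679, x_land=28.543, impact vy=-24.931
  bounce: vy ← 0.62·24.931 = 15.457
Arc 2: start y=0.000, vy=15.457 → t=3.151, apex=12.177, x_land=49.878, impact vy=-15.457
  bounce: vy ← 0.62·15.457 = 9.583
Arc 3: start y=0.000, vy=9.583 → t=1.954, apex=4.681, x_land=63.105, impact vy=-9.583
  bounce: vy ← 0.62·9.583 = 5.942
Arc 4: start y=0.000, vy=5.942 → t=1.211, apex=1.799, x_land=71.306, impact vy=-5.942
  bounce: vy ← 0.62·5.942 = 3.684
Arc 5: start y=0.000, vy=3.684 → t=0.751, apex=0.692, x_land=76.390, impact vy=-3.684
  bounce: vy ← 0.62·3.684 = 2.284
Arc 6: start y=0.000, vy=2.284 → t=0.466, apex=0.266, x_land=79.542, impact vy=-2.284
  bounce: vy ← 0.62·2.284 = 1.416

1 4.216 31.679 28.543
2 3.151 12.177 49.878
3 1.954 4.681 63.105
4 1.211 1.799 71.306
5 0.751 0.692 76.390
6 0.466 0.266 79.542
final: 79.542 1.416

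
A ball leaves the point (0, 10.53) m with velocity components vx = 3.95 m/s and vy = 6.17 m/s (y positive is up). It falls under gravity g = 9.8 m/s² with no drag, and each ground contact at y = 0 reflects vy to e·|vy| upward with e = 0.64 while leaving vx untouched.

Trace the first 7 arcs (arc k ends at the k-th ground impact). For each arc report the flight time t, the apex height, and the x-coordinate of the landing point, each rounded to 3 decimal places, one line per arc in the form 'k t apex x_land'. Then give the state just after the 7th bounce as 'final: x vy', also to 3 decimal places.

Arc 1: start y=10.530, vy=6.170 → t=2.225, apex=12.472, x_land=8.789, impact vy=-15.635
  bounce: vy ← 0.64·15.635 = 10.006
Arc 2: start y=0.000, vy=10.006 → t=2.042, apex=5.109, x_land=16.855, impact vy=-10.006
  bounce: vy ← 0.64·10.006 = 6.404
Arc 3: start y=0.000, vy=6.404 → t=1.307, apex=2.093, x_land=22.018, impact vy=-6.404
  bounce: vy ← 0.64·6.404 = 4.099
Arc 4: start y=0.000, vy=4.099 → t=0.836, apex=0.857, x_land=25.322, impact vy=-4.099
  bounce: vy ← 0.64·4.099 = 2.623
Arc 5: start y=0.000, vy=2.623 → t=0.535, apex=0.351, x_land=27.436, impact vy=-2.623
  bounce: vy ← 0.64·2.623 = 1.679
Arc 6: start y=0.000, vy=1.679 → t=0.343, apex=0.144, x_land=28.790, impact vy=-1.679
  bounce: vy ← 0.64·1.679 = 1.074
Arc 7: start y=0.000, vy=1.074 → t=0.219, apex=0.059, x_land=29.656, impact vy=-1.074
  bounce: vy ← 0.64·1.074 = 0.688

1 2.225 12.472 8.789
2 2.042 5.109 16.855
3 1.307 2.093 22.018
4 0.836 0.857 25.322
5 0.535 0.351 27.436
6 0.343 0.144 28.790
7 0.219 0.059 29.656
final: 29.656 0.688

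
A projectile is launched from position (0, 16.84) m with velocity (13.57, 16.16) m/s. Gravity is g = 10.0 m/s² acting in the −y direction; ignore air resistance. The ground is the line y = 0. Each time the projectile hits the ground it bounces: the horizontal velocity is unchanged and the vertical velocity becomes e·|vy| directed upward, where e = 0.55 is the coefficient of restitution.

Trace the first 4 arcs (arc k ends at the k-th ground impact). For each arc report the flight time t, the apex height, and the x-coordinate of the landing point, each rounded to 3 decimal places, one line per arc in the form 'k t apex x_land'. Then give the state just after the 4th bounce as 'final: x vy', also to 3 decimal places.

1 4.061 29.897 55.112
2 2.690 9.044 91.613
3 1.479 2.736 111.688
4 0.814 0.828 122.730
final: 122.730 2.238

Arc 1: start y=16.840, vy=16.160 → t=4.061, apex=29.897, x_land=55.112, impact vy=-24.453
  bounce: vy ← 0.55·24.453 = 13.449
Arc 2: start y=0.000, vy=13.449 → t=2.690, apex=9.044, x_land=91.613, impact vy=-13.449
  bounce: vy ← 0.55·13.449 = 7.397
Arc 3: start y=0.000, vy=7.397 → t=1.479, apex=2.736, x_land=111.688, impact vy=-7.397
  bounce: vy ← 0.55·7.397 = 4.068
Arc 4: start y=0.000, vy=4.068 → t=0.814, apex=0.828, x_land=122.730, impact vy=-4.068
  bounce: vy ← 0.55·4.068 = 2.238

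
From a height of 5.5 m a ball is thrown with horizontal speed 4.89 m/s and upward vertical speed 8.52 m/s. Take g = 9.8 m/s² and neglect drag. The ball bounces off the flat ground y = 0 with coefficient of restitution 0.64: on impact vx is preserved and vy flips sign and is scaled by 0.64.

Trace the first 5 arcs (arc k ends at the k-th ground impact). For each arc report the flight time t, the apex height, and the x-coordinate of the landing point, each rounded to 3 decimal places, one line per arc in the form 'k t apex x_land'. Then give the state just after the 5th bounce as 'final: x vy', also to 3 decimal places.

1 2.240 9.204 10.953
2 1.754 3.770 19.531
3 1.123 1.544 25.021
4 0.719 0.632 28.535
5 0.460 0.259 30.784
final: 30.784 1.442

Arc 1: start y=5.500, vy=8.520 → t=2.240, apex=9.204, x_land=10.953, impact vy=-13.431
  bounce: vy ← 0.64·13.431 = 8.596
Arc 2: start y=0.000, vy=8.596 → t=1.754, apex=3.770, x_land=19.531, impact vy=-8.596
  bounce: vy ← 0.64·8.596 = 5.501
Arc 3: start y=0.000, vy=5.501 → t=1.123, apex=1.544, x_land=25.021, impact vy=-5.501
  bounce: vy ← 0.64·5.501 = 3.521
Arc 4: start y=0.000, vy=3.521 → t=0.719, apex=0.632, x_land=28.535, impact vy=-3.521
  bounce: vy ← 0.64·3.521 = 2.253
Arc 5: start y=0.000, vy=2.253 → t=0.460, apex=0.259, x_land=30.784, impact vy=-2.253
  bounce: vy ← 0.64·2.253 = 1.442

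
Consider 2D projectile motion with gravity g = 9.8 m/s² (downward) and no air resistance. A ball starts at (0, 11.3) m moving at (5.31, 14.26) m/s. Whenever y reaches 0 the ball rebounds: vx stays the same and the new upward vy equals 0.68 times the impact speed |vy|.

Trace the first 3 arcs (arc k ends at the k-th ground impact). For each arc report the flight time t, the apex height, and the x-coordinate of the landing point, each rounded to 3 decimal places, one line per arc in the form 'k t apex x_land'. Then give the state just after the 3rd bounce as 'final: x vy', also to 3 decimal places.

Arc 1: start y=11.300, vy=14.260 → t=3.558, apex=21.675, x_land=18.895, impact vy=-20.611
  bounce: vy ← 0.68·20.611 = 14.016
Arc 2: start y=0.000, vy=14.016 → t=2.860, apex=10.022, x_land=34.083, impact vy=-14.016
  bounce: vy ← 0.68·14.016 = 9.531
Arc 3: start y=0.000, vy=9.531 → t=1.945, apex=4.634, x_land=44.411, impact vy=-9.531
  bounce: vy ← 0.68·9.531 = 6.481

1 3.558 21.675 18.895
2 2.860 10.022 34.083
3 1.945 4.634 44.411
final: 44.411 6.481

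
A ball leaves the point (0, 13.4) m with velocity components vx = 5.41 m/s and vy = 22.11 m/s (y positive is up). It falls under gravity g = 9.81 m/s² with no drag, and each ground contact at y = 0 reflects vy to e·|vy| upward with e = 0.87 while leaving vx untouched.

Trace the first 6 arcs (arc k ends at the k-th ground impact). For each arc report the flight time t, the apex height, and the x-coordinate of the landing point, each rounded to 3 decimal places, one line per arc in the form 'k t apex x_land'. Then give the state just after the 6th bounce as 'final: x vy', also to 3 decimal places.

1 5.049 38.316 27.314
2 4.863 29.001 53.624
3 4.231 21.951 76.513
4 3.681 16.615 96.427
5 3.202 12.576 113.752
6 2.786 9.519 128.825
final: 128.825 11.889

Arc 1: start y=13.400, vy=22.110 → t=5.049, apex=38.316, x_land=27.314, impact vy=-27.418
  bounce: vy ← 0.87·27.418 = 23.854
Arc 2: start y=0.000, vy=23.854 → t=4.863, apex=29.001, x_land=53.624, impact vy=-23.854
  bounce: vy ← 0.87·23.854 = 20.753
Arc 3: start y=0.000, vy=20.753 → t=4.231, apex=21.951, x_land=76.513, impact vy=-20.753
  bounce: vy ← 0.87·20.753 = 18.055
Arc 4: start y=0.000, vy=18.055 → t=3.681, apex=16.615, x_land=96.427, impact vy=-18.055
  bounce: vy ← 0.87·18.055 = 15.708
Arc 5: start y=0.000, vy=15.708 → t=3.202, apex=12.576, x_land=113.752, impact vy=-15.708
  bounce: vy ← 0.87·15.708 = 13.666
Arc 6: start y=0.000, vy=13.666 → t=2.786, apex=9.519, x_land=128.825, impact vy=-13.666
  bounce: vy ← 0.87·13.666 = 11.889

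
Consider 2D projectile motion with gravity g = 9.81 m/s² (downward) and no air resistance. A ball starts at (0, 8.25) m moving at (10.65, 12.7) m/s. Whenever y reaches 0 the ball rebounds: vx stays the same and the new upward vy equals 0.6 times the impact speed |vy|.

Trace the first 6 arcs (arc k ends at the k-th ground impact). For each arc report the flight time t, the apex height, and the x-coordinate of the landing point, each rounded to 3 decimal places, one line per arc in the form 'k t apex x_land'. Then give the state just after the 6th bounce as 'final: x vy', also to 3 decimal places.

Arc 1: start y=8.250, vy=12.700 → t=3.127, apex=16.471, x_land=33.303, impact vy=-17.977
  bounce: vy ← 0.6·17.977 = 10.786
Arc 2: start y=0.000, vy=10.786 → t=2.199, apex=5.929, x_land=56.722, impact vy=-10.786
  bounce: vy ← 0.6·10.786 = 6.472
Arc 3: start y=0.000, vy=6.472 → t=1.319, apex=2.135, x_land=70.774, impact vy=-6.472
  bounce: vy ← 0.6·6.472 = 3.883
Arc 4: start y=0.000, vy=3.883 → t=0.792, apex=0.768, x_land=79.204, impact vy=-3.883
  bounce: vy ← 0.6·3.883 = 2.330
Arc 5: start y=0.000, vy=2.330 → t=0.475, apex=0.277, x_land=84.263, impact vy=-2.330
  bounce: vy ← 0.6·2.330 = 1.398
Arc 6: start y=0.000, vy=1.398 → t=0.285, apex=0.100, x_land=87.298, impact vy=-1.398
  bounce: vy ← 0.6·1.398 = 0.839

1 3.127 16.471 33.303
2 2.199 5.929 56.722
3 1.319 2.135 70.774
4 0.792 0.768 79.204
5 0.475 0.277 84.263
6 0.285 0.100 87.298
final: 87.298 0.839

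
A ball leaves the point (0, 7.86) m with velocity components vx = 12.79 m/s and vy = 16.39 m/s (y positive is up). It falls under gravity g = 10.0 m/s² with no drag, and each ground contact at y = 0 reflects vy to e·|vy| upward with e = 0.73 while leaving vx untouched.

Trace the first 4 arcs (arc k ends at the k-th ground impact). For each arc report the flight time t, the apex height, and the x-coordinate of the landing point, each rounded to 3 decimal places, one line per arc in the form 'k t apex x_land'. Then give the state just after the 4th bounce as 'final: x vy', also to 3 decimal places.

Arc 1: start y=7.860, vy=16.390 → t=3.703, apex=21.292, x_land=47.356, impact vy=-20.636
  bounce: vy ← 0.73·20.636 = 15.064
Arc 2: start y=0.000, vy=15.064 → t=3.013, apex=11.346, x_land=85.890, impact vy=-15.064
  bounce: vy ← 0.73·15.064 = 10.997
Arc 3: start y=0.000, vy=10.997 → t=2.199, apex=6.046, x_land=114.019, impact vy=-10.997
  bounce: vy ← 0.73·10.997 = 8.028
Arc 4: start y=0.000, vy=8.028 → t=1.606, apex=3.222, x_land=134.554, impact vy=-8.028
  bounce: vy ← 0.73·8.028 = 5.860

1 3.703 21.292 47.356
2 3.013 11.346 85.890
3 2.199 6.046 114.019
4 1.606 3.222 134.554
final: 134.554 5.860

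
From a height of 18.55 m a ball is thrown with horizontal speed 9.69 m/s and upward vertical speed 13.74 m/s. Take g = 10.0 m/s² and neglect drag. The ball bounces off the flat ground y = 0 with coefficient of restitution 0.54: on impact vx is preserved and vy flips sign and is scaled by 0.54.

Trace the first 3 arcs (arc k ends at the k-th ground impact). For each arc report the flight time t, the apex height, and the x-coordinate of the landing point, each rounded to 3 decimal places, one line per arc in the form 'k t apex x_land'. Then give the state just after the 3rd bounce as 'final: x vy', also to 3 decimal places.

Arc 1: start y=18.550, vy=13.740 → t=3.740, apex=27.989, x_land=36.240, impact vy=-23.660
  bounce: vy ← 0.54·23.660 = 12.776
Arc 2: start y=0.000, vy=12.776 → t=2.555, apex=8.162, x_land=61.001, impact vy=-12.776
  bounce: vy ← 0.54·12.776 = 6.899
Arc 3: start y=0.000, vy=6.899 → t=1.380, apex=2.380, x_land=74.372, impact vy=-6.899
  bounce: vy ← 0.54·6.899 = 3.726

1 3.740 27.989 36.240
2 2.555 8.162 61.001
3 1.380 2.380 74.372
final: 74.372 3.726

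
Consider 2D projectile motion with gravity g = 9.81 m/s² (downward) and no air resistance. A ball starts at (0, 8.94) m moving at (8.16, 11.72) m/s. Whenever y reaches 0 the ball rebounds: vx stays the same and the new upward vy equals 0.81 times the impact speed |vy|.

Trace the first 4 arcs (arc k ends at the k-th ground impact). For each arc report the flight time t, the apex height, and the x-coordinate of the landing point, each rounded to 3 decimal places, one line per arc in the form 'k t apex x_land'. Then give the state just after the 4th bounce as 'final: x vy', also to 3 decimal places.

1 2.997 15.941 24.459
2 2.920 10.459 48.290
3 2.366 6.862 67.593
4 1.916 4.502 83.229
final: 83.229 7.613

Arc 1: start y=8.940, vy=11.720 → t=2.997, apex=15.941, x_land=24.459, impact vy=-17.685
  bounce: vy ← 0.81·17.685 = 14.325
Arc 2: start y=0.000, vy=14.325 → t=2.920, apex=10.459, x_land=48.290, impact vy=-14.325
  bounce: vy ← 0.81·14.325 = 11.603
Arc 3: start y=0.000, vy=11.603 → t=2.366, apex=6.862, x_land=67.593, impact vy=-11.603
  bounce: vy ← 0.81·11.603 = 9.399
Arc 4: start y=0.000, vy=9.399 → t=1.916, apex=4.502, x_land=83.229, impact vy=-9.399
  bounce: vy ← 0.81·9.399 = 7.613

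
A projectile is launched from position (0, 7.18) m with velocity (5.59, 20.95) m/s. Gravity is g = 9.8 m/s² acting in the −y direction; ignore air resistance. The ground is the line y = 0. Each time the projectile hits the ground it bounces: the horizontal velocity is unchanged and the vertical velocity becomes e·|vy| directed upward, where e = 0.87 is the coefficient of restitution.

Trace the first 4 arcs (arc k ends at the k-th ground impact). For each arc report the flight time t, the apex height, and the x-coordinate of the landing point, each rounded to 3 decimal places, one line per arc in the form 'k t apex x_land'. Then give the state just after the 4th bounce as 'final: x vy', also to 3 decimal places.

Arc 1: start y=7.180, vy=20.950 → t=4.594, apex=29.573, x_land=25.683, impact vy=-24.076
  bounce: vy ← 0.87·24.076 = 20.946
Arc 2: start y=0.000, vy=20.946 → t=4.275, apex=22.384, x_land=49.578, impact vy=-20.946
  bounce: vy ← 0.87·20.946 = 18.223
Arc 3: start y=0.000, vy=18.223 → t=3.719, apex=16.942, x_land=70.367, impact vy=-18.223
  bounce: vy ← 0.87·18.223 = 15.854
Arc 4: start y=0.000, vy=15.854 → t=3.235, apex=12.824, x_land=88.453, impact vy=-15.854
  bounce: vy ← 0.87·15.854 = 13.793

1 4.594 29.573 25.683
2 4.275 22.384 49.578
3 3.719 16.942 70.367
4 3.235 12.824 88.453
final: 88.453 13.793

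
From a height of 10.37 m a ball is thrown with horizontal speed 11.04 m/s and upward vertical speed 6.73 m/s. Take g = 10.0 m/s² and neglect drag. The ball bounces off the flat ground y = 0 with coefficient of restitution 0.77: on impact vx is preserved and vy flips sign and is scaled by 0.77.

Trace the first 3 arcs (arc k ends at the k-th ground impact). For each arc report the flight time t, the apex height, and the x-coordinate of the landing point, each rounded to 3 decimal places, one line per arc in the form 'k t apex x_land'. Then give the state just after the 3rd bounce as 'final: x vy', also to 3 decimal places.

Arc 1: start y=10.370, vy=6.730 → t=2.263, apex=12.635, x_land=24.979, impact vy=-15.896
  bounce: vy ← 0.77·15.896 = 12.240
Arc 2: start y=0.000, vy=12.240 → t=2.448, apex=7.491, x_land=52.006, impact vy=-12.240
  bounce: vy ← 0.77·12.240 = 9.425
Arc 3: start y=0.000, vy=9.425 → t=1.885, apex=4.441, x_land=72.816, impact vy=-9.425
  bounce: vy ← 0.77·9.425 = 7.257

1 2.263 12.635 24.979
2 2.448 7.491 52.006
3 1.885 4.441 72.816
final: 72.816 7.257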